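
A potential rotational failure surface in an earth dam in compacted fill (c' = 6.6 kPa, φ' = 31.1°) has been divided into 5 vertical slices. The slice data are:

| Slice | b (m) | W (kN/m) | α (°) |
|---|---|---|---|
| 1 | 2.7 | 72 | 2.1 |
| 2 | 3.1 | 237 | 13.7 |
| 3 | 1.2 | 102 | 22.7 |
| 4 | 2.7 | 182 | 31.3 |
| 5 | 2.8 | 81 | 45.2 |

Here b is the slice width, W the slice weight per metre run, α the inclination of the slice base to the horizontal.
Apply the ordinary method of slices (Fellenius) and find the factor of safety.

FS = 1.85

Ordinary method of slices: FS = Σ[c'·Δl_i + (W_i cosα_i)·tanφ'] / Σ W_i sinα_i, with Δl_i = b_i / cosα_i.
Slice 1: Δl = 2.7/cos2.1° = 2.702 m; N'_1 = 72·cos2.1° = 72.0; c'Δl = 17.83; W sinα = 2.6
Slice 2: Δl = 3.1/cos13.7° = 3.191 m; N'_2 = 237·cos13.7° = 230.3; c'Δl = 21.06; W sinα = 56.1
Slice 3: Δl = 1.2/cos22.7° = 1.301 m; N'_3 = 102·cos22.7° = 94.1; c'Δl = 8.59; W sinα = 39.4
Slice 4: Δl = 2.7/cos31.3° = 3.160 m; N'_4 = 182·cos31.3° = 155.5; c'Δl = 20.86; W sinα = 94.6
Slice 5: Δl = 2.8/cos45.2° = 3.974 m; N'_5 = 81·cos45.2° = 57.1; c'Δl = 26.23; W sinα = 57.5
Σc'Δl = 94.6 kN/m; ΣN' = 608.9 kN/m; ΣW sinα = 250.2 kN/m
Resisting = 94.6 + 608.9·tan31.1° = 94.6 + 367.3 = 461.9 kN/m
FS = 461.9 / 250.2 = 1.846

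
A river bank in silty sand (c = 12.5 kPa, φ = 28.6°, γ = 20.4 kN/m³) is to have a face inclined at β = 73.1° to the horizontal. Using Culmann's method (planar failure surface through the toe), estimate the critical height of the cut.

H_c = 7.18 m

Culmann's analysis gives the critical failure plane at α_cr = (β + φ)/2 = (73.1 + 28.6)/2 = 50.8°, and the critical height
H_c = (4c/γ) · sinβ cosφ / [1 − cos(β − φ)]
    = (4·12.5/20.4) · sin73.1°·cos28.6° / [1 − cos(44.5°)]
    = 2.451 · 0.9568·0.8780 / [1 − 0.7133]
    = 2.451 · 0.8401 / 0.2867
    = 7.18 m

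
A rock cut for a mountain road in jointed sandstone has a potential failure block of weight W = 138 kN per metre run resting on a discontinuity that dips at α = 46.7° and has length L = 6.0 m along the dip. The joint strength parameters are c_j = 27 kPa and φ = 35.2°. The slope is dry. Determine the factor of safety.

Resolving the block weight along and normal to the plane and applying the Mohr–Coulomb strength on the joint:
N' = W cosα = 138·cos46.7° = 94.6 kN/m
Driving force T = W sinα = 138·sin46.7° = 100.4 kN/m
Resisting force R = c_j·L + N'·tanφ = 27·6.0 + 94.6·tan35.2° = 162.0 + 66.8 = 228.8 kN/m
FS = R / T = 228.8 / 100.4 = 2.278

FS = 2.28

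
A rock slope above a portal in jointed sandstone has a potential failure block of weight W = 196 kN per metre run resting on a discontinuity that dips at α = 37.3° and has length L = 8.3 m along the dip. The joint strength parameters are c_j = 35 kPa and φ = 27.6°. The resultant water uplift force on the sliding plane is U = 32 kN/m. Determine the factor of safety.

Resolving the block weight along and normal to the plane and applying the Mohr–Coulomb strength on the joint:
N' = W cosα − U = 196·cos37.3° − 32 = 123.9 kN/m
Driving force T = W sinα = 196·sin37.3° = 118.8 kN/m
Resisting force R = c_j·L + N'·tanφ = 35·8.3 + 123.9·tan27.6° = 290.5 + 64.8 = 355.3 kN/m
FS = R / T = 355.3 / 118.8 = 2.991

FS = 2.99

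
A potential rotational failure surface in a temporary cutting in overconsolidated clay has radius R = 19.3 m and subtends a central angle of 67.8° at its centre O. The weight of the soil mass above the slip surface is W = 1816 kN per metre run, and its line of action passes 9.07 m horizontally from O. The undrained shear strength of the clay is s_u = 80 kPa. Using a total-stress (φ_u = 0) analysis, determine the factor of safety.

Taking moments about the centre O, the resisting moment is provided by the undrained shear strength acting along the arc:
Arc length L_a = R·θ = 19.3·(67.8°·π/180) = 19.3·1.1833 = 22.84 m
M_R = s_u·L_a·R = 80·22.84·19.3 = 35262.4 kN·m/m
M_D = W·d = 1816·9.07 = 16471.1 kN·m/m
FS = M_R / M_D = 35262.4 / 16471.1 = 2.141

FS = 2.14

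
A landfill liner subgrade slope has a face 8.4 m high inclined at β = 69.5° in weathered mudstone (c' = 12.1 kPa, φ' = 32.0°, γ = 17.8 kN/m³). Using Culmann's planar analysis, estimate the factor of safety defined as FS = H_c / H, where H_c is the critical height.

FS = 1.24

H_c = (4c'/γ) · sinβ cosφ' / [1 − cos(β − φ')]
    = (4·12.1/17.8) · sin69.5°·cos32.0° / [1 − cos37.5°]
    = 2.719 · 0.7943 / 0.2066 = 10.45 m
FS = H_c / H = 10.45 / 8.4 = 1.244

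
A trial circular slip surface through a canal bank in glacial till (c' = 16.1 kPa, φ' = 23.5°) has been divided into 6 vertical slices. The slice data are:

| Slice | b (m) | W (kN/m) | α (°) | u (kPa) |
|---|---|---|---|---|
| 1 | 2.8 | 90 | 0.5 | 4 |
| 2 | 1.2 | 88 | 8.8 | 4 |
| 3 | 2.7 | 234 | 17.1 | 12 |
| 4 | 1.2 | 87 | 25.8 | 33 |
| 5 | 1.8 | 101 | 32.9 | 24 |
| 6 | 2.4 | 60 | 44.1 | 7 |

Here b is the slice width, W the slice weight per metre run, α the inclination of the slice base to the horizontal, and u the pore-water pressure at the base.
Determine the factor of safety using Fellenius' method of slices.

FS = 1.89

Ordinary method of slices: FS = Σ[c'·Δl_i + (W_i cosα_i − u_i·Δl_i)·tanφ'] / Σ W_i sinα_i, with Δl_i = b_i / cosα_i.
Slice 1: Δl = 2.8/cos0.5° = 2.800 m; N'_1 = 90·cos0.5° − 4·2.800 = 78.8; c'Δl = 45.08; W sinα = 0.8
Slice 2: Δl = 1.2/cos8.8° = 1.214 m; N'_2 = 88·cos8.8° − 4·1.214 = 82.1; c'Δl = 19.55; W sinα = 13.5
Slice 3: Δl = 2.7/cos17.1° = 2.825 m; N'_3 = 234·cos17.1° − 12·2.825 = 189.8; c'Δl = 45.48; W sinα = 68.8
Slice 4: Δl = 1.2/cos25.8° = 1.333 m; N'_4 = 87·cos25.8° − 33·1.333 = 34.3; c'Δl = 21.46; W sinα = 37.9
Slice 5: Δl = 1.8/cos32.9° = 2.144 m; N'_5 = 101·cos32.9° − 24·2.144 = 33.3; c'Δl = 34.52; W sinα = 54.9
Slice 6: Δl = 2.4/cos44.1° = 3.342 m; N'_6 = 60·cos44.1° − 7·3.342 = 19.7; c'Δl = 53.81; W sinα = 41.8
Σc'Δl = 219.9 kN/m; ΣN' = 438.0 kN/m; ΣW sinα = 217.5 kN/m
Resisting = 219.9 + 438.0·tan23.5° = 219.9 + 190.5 = 410.4 kN/m
FS = 410.4 / 217.5 = 1.886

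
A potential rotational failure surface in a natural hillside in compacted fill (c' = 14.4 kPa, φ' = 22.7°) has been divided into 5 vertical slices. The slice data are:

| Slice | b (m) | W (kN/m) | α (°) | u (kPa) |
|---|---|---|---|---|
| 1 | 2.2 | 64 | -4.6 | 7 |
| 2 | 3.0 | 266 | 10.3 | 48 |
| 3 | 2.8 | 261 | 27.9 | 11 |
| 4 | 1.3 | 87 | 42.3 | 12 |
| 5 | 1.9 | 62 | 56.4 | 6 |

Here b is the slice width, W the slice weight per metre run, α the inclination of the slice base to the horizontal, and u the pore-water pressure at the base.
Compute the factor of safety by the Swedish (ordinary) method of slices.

Ordinary method of slices: FS = Σ[c'·Δl_i + (W_i cosα_i − u_i·Δl_i)·tanφ'] / Σ W_i sinα_i, with Δl_i = b_i / cosα_i.
Slice 1: Δl = 2.2/cos(-4.6°) = 2.207 m; N'_1 = 64·cos(-4.6°) − 7·2.207 = 48.3; c'Δl = 31.78; W sinα = -5.1
Slice 2: Δl = 3.0/cos10.3° = 3.049 m; N'_2 = 266·cos10.3° − 48·3.049 = 115.4; c'Δl = 43.91; W sinα = 47.6
Slice 3: Δl = 2.8/cos27.9° = 3.168 m; N'_3 = 261·cos27.9° − 11·3.168 = 195.8; c'Δl = 45.62; W sinα = 122.1
Slice 4: Δl = 1.3/cos42.3° = 1.758 m; N'_4 = 87·cos42.3° − 12·1.758 = 43.3; c'Δl = 25.31; W sinα = 58.6
Slice 5: Δl = 1.9/cos56.4° = 3.433 m; N'_5 = 62·cos56.4° − 6·3.433 = 13.7; c'Δl = 49.44; W sinα = 51.6
Σc'Δl = 196.1 kN/m; ΣN' = 416.5 kN/m; ΣW sinα = 274.8 kN/m
Resisting = 196.1 + 416.5·tan22.7° = 196.1 + 174.2 = 370.3 kN/m
FS = 370.3 / 274.8 = 1.348

FS = 1.35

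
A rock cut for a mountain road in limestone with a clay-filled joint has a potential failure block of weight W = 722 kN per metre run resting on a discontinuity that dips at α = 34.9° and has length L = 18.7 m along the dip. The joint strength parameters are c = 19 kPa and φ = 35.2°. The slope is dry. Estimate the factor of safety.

Resolving the block weight along and normal to the plane and applying the Mohr–Coulomb strength on the joint:
N' = W cosα = 722·cos34.9° = 592.1 kN/m
Driving force T = W sinα = 722·sin34.9° = 413.1 kN/m
Resisting force R = c·L + N'·tanφ = 19·18.7 + 592.1·tan35.2° = 355.3 + 417.7 = 773.0 kN/m
FS = R / T = 773.0 / 413.1 = 1.871

FS = 1.87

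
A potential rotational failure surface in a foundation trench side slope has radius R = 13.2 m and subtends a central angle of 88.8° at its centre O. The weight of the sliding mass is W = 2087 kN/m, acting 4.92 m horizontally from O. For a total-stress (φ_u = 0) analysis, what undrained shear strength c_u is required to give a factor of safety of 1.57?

c_u = 59.7 kPa

FS = c_u·L_a·R / (W·d), so c_u = FS·W·d / (L_a·R).
Arc length L_a = R·θ = 13.2·(88.8°·π/180) = 13.2·1.5499 = 20.46 m
c_u = 1.57·2087·4.92 / (20.46·13.2) = 16120.8 / 270.05 = 59.70 kPa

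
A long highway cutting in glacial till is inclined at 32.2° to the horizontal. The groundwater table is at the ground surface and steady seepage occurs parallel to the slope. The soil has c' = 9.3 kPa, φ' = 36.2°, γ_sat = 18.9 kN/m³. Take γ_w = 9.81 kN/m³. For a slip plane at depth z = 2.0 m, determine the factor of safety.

With seepage parallel to the slope and the water table at the surface, the effective normal stress on the slip plane uses the buoyant unit weight γ' = γ_sat − γ_w while the driving shear stress uses γ_sat:
FS = [c' + γ' z cos²β tanφ'] / [γ_sat z sinβ cosβ]
γ' = 18.9 − 9.81 = 9.09 kN/m³
Numerator = 9.3 + 9.09·2.0·cos²32.2°·tan36.2° = 9.3 + 9.09·2.0·0.7160·0.7319 = 18.827 kPa
Denominator = 18.9·2.0·sin32.2°·cos32.2° = 18.9·2.0·0.5329·0.8462 = 17.045 kPa
FS = 18.827 / 17.045 = 1.105

FS = 1.10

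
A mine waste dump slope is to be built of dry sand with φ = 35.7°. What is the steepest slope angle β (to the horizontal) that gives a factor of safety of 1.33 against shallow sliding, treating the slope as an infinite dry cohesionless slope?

β = 28.4°

For an infinite dry cohesionless slope FS = tanφ/tanβ, so tanβ = tanφ / FS.
tanβ = tan35.7° / 1.33 = 0.7186 / 1.33 = 0.5403
β = arctan(0.5403) = 28.38°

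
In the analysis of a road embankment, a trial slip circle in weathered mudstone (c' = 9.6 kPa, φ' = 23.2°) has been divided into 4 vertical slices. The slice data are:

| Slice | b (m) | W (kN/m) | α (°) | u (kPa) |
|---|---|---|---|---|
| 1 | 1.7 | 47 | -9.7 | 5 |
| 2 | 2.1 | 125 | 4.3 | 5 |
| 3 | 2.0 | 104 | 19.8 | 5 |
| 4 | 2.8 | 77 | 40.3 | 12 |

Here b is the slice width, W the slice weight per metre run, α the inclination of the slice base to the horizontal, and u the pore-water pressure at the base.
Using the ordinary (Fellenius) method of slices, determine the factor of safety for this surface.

FS = 2.33

Ordinary method of slices: FS = Σ[c'·Δl_i + (W_i cosα_i − u_i·Δl_i)·tanφ'] / Σ W_i sinα_i, with Δl_i = b_i / cosα_i.
Slice 1: Δl = 1.7/cos(-9.7°) = 1.725 m; N'_1 = 47·cos(-9.7°) − 5·1.725 = 37.7; c'Δl = 16.56; W sinα = -7.9
Slice 2: Δl = 2.1/cos4.3° = 2.106 m; N'_2 = 125·cos4.3° − 5·2.106 = 114.1; c'Δl = 20.22; W sinα = 9.4
Slice 3: Δl = 2.0/cos19.8° = 2.126 m; N'_3 = 104·cos19.8° − 5·2.126 = 87.2; c'Δl = 20.41; W sinα = 35.2
Slice 4: Δl = 2.8/cos40.3° = 3.671 m; N'_4 = 77·cos40.3° − 12·3.671 = 14.7; c'Δl = 35.24; W sinα = 49.8
Σc'Δl = 92.4 kN/m; ΣN' = 253.7 kN/m; ΣW sinα = 86.5 kN/m
Resisting = 92.4 + 253.7·tan23.2° = 92.4 + 108.7 = 201.2 kN/m
FS = 201.2 / 86.5 = 2.326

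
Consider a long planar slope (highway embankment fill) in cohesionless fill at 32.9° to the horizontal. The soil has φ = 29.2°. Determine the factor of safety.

FS = 0.86

For a dry cohesionless infinite slope the factor of safety is FS = tanφ / tanβ.
FS = tan29.2° / tan32.9° = 0.5589 / 0.6469 = 0.864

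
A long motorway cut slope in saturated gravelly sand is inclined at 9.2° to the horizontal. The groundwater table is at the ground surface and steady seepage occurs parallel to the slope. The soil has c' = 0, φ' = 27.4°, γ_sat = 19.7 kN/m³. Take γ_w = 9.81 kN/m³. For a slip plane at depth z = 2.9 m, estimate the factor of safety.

With seepage parallel to the slope and the water table at the surface, the effective normal stress on the slip plane uses the buoyant unit weight γ' = γ_sat − γ_w while the driving shear stress uses γ_sat:
FS = [c' + γ' z cos²β tanφ'] / [γ_sat z sinβ cosβ]
(For c' = 0 this reduces to FS = (γ'/γ_sat)·tanφ'/tanβ.)
γ' = 19.7 − 9.81 = 9.89 kN/m³
Numerator = 0.0 + 9.89·2.9·cos²9.2°·tan27.4° = 0.0 + 9.89·2.9·0.9744·0.5184 = 14.487 kPa
Denominator = 19.7·2.9·sin9.2°·cos9.2° = 19.7·2.9·0.1599·0.9871 = 9.017 kPa
FS = 14.487 / 9.017 = 1.607

FS = 1.61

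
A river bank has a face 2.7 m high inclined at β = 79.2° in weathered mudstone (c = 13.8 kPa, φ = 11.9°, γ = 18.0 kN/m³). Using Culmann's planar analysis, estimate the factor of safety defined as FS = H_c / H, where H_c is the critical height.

H_c = (4c/γ) · sinβ cosφ / [1 − cos(β − φ)]
    = (4·13.8/18.0) · sin79.2°·cos11.9° / [1 − cos67.3°]
    = 3.067 · 0.9612 / 0.6141 = 4.80 m
FS = H_c / H = 4.80 / 2.7 = 1.778

FS = 1.78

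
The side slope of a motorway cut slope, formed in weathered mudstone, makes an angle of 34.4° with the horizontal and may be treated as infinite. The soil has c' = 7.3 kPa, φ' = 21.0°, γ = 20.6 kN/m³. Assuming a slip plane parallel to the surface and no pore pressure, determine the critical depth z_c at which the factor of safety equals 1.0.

Setting FS = 1.00 in FS = [c' + γz cos²β tanφ'] / [γz sinβ cosβ] and solving for z:
z = c' / [γ cosβ (FS·sinβ − cosβ·tanφ')]
  = 7.3 / [20.6·cos34.4°·(1.00·sin34.4° − cos34.4°·tan21.0°)]
  = 7.3 / [20.6·0.8251·(1.00·0.5650 − 0.8251·0.3839)]
  = 7.3 / 4.2193 = 1.730 m

z_c = 1.73 m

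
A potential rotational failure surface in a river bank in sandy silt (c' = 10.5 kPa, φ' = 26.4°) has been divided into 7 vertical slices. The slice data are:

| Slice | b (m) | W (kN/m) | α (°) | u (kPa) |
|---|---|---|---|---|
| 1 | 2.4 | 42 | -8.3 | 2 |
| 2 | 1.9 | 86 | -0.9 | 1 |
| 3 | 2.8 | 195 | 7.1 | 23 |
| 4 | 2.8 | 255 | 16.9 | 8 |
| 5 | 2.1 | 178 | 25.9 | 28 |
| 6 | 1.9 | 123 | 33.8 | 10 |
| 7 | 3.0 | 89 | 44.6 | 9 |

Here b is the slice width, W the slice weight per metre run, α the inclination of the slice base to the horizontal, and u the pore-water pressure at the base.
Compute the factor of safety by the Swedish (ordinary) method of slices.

FS = 1.77

Ordinary method of slices: FS = Σ[c'·Δl_i + (W_i cosα_i − u_i·Δl_i)·tanφ'] / Σ W_i sinα_i, with Δl_i = b_i / cosα_i.
Slice 1: Δl = 2.4/cos(-8.3°) = 2.425 m; N'_1 = 42·cos(-8.3°) − 2·2.425 = 36.7; c'Δl = 25.47; W sinα = -6.1
Slice 2: Δl = 1.9/cos(-0.9°) = 1.900 m; N'_2 = 86·cos(-0.9°) − 1·1.900 = 84.1; c'Δl = 19.95; W sinα = -1.4
Slice 3: Δl = 2.8/cos7.1° = 2.822 m; N'_3 = 195·cos7.1° − 23·2.822 = 128.6; c'Δl = 29.63; W sinα = 24.1
Slice 4: Δl = 2.8/cos16.9° = 2.926 m; N'_4 = 255·cos16.9° − 8·2.926 = 220.6; c'Δl = 30.73; W sinα = 74.1
Slice 5: Δl = 2.1/cos25.9° = 2.334 m; N'_5 = 178·cos25.9° − 28·2.334 = 94.8; c'Δl = 24.51; W sinα = 77.8
Slice 6: Δl = 1.9/cos33.8° = 2.286 m; N'_6 = 123·cos33.8° − 10·2.286 = 79.3; c'Δl = 24.01; W sinα = 68.4
Slice 7: Δl = 3.0/cos44.6° = 4.213 m; N'_7 = 89·cos44.6° − 9·4.213 = 25.5; c'Δl = 44.24; W sinα = 62.5
Σc'Δl = 198.5 kN/m; ΣN' = 669.5 kN/m; ΣW sinα = 299.5 kN/m
Resisting = 198.5 + 669.5·tan26.4° = 198.5 + 332.4 = 530.9 kN/m
FS = 530.9 / 299.5 = 1.773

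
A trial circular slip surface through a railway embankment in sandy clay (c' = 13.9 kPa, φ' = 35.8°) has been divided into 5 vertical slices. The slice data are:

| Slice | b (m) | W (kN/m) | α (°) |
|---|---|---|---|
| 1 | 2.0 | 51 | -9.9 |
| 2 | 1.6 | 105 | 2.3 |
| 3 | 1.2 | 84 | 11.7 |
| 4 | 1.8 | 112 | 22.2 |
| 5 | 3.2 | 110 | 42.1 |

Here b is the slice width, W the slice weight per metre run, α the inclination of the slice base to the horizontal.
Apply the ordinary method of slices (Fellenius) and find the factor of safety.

Ordinary method of slices: FS = Σ[c'·Δl_i + (W_i cosα_i)·tanφ'] / Σ W_i sinα_i, with Δl_i = b_i / cosα_i.
Slice 1: Δl = 2.0/cos(-9.9°) = 2.030 m; N'_1 = 51·cos(-9.9°) = 50.2; c'Δl = 28.22; W sinα = -8.8
Slice 2: Δl = 1.6/cos2.3° = 1.601 m; N'_2 = 105·cos2.3° = 104.9; c'Δl = 22.26; W sinα = 4.2
Slice 3: Δl = 1.2/cos11.7° = 1.225 m; N'_3 = 84·cos11.7° = 82.3; c'Δl = 17.03; W sinα = 17.0
Slice 4: Δl = 1.8/cos22.2° = 1.944 m; N'_4 = 112·cos22.2° = 103.7; c'Δl = 27.02; W sinα = 42.3
Slice 5: Δl = 3.2/cos42.1° = 4.313 m; N'_5 = 110·cos42.1° = 81.6; c'Δl = 59.95; W sinα = 73.7
Σc'Δl = 154.5 kN/m; ΣN' = 422.7 kN/m; ΣW sinα = 128.5 kN/m
Resisting = 154.5 + 422.7·tan35.8° = 154.5 + 304.9 = 459.4 kN/m
FS = 459.4 / 128.5 = 3.574

FS = 3.57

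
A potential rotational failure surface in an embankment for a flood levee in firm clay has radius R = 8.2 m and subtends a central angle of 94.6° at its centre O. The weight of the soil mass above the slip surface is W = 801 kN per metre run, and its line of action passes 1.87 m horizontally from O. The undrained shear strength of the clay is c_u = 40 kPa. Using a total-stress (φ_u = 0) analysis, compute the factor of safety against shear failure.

FS = 2.96

Taking moments about the centre O, the resisting moment is provided by the undrained shear strength acting along the arc:
Arc length L_a = R·θ = 8.2·(94.6°·π/180) = 8.2·1.6511 = 13.54 m
M_R = c_u·L_a·R = 40·13.54·8.2 = 4440.7 kN·m/m
M_D = W·d = 801·1.87 = 1497.9 kN·m/m
FS = M_R / M_D = 4440.7 / 1497.9 = 2.965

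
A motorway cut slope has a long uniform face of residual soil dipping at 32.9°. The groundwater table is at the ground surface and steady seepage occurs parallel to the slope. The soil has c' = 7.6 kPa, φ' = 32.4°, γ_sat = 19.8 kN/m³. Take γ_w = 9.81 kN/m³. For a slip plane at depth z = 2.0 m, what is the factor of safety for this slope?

FS = 0.92

With seepage parallel to the slope and the water table at the surface, the effective normal stress on the slip plane uses the buoyant unit weight γ' = γ_sat − γ_w while the driving shear stress uses γ_sat:
FS = [c' + γ' z cos²β tanφ'] / [γ_sat z sinβ cosβ]
γ' = 19.8 − 9.81 = 9.99 kN/m³
Numerator = 7.6 + 9.99·2.0·cos²32.9°·tan32.4° = 7.6 + 9.99·2.0·0.7050·0.6346 = 16.539 kPa
Denominator = 19.8·2.0·sin32.9°·cos32.9° = 19.8·2.0·0.5432·0.8396 = 18.060 kPa
FS = 16.539 / 18.060 = 0.916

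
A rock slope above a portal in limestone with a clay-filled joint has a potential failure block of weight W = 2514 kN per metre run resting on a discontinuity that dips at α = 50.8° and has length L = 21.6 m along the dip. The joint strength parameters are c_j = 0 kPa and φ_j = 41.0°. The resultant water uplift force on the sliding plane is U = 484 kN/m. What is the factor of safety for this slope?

Resolving the block weight along and normal to the plane and applying the Mohr–Coulomb strength on the joint:
N' = W cosα − U = 2514·cos50.8° − 484 = 1104.9 kN/m
Driving force T = W sinα = 2514·sin50.8° = 1948.2 kN/m
Resisting force R = c_j·L + N'·tanφ_j = 0·21.6 + 1104.9·tan41.0° = 0.0 + 960.5 = 960.5 kN/m
FS = R / T = 960.5 / 1948.2 = 0.493

FS = 0.49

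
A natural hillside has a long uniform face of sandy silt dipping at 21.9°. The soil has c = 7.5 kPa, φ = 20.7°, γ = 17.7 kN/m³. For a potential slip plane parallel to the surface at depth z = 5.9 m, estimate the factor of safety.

For an infinite slope with a slip plane parallel to the surface (no pore pressure): FS = [c + γz cos²β tanφ] / [γz sinβ cosβ].
γz = 17.7·5.9 = 104.43 kN/m²
Numerator = 7.5 + 104.43·cos²21.9°·tan20.7° = 7.5 + 104.43·0.8609·0.3779 = 41.471 kPa
Denominator = 104.43·sin21.9°·cos21.9° = 104.43·0.3730·0.9278 = 36.140 kPa
FS = 41.471 / 36.140 = 1.148

FS = 1.15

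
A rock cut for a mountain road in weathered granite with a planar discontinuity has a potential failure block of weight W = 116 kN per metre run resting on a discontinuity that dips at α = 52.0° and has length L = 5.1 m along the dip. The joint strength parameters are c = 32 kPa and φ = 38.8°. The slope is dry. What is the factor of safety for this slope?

Resolving the block weight along and normal to the plane and applying the Mohr–Coulomb strength on the joint:
N' = W cosα = 116·cos52.0° = 71.4 kN/m
Driving force T = W sinα = 116·sin52.0° = 91.4 kN/m
Resisting force R = c·L + N'·tanφ = 32·5.1 + 71.4·tan38.8° = 163.2 + 57.4 = 220.6 kN/m
FS = R / T = 220.6 / 91.4 = 2.414

FS = 2.41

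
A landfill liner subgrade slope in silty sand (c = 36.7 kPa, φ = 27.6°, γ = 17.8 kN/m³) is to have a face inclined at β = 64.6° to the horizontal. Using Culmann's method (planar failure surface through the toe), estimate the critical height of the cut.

H_c = 32.79 m

Culmann's analysis gives the critical failure plane at α_cr = (β + φ)/2 = (64.6 + 27.6)/2 = 46.1°, and the critical height
H_c = (4c/γ) · sinβ cosφ / [1 − cos(β − φ)]
    = (4·36.7/17.8) · sin64.6°·cos27.6° / [1 − cos(37.0°)]
    = 8.247 · 0.9033·0.8862 / [1 − 0.7986]
    = 8.247 · 0.8005 / 0.2014
    = 32.79 m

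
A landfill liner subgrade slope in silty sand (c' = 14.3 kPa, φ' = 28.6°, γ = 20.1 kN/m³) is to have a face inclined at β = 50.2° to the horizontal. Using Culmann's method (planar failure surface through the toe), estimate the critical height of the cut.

Culmann's analysis gives the critical failure plane at α_cr = (β + φ')/2 = (50.2 + 28.6)/2 = 39.4°, and the critical height
H_c = (4c'/γ) · sinβ cosφ' / [1 − cos(β − φ')]
    = (4·14.3/20.1) · sin50.2°·cos28.6° / [1 − cos(21.6°)]
    = 2.846 · 0.7683·0.8780 / [1 − 0.9298]
    = 2.846 · 0.6745 / 0.0702
    = 27.34 m

H_c = 27.34 m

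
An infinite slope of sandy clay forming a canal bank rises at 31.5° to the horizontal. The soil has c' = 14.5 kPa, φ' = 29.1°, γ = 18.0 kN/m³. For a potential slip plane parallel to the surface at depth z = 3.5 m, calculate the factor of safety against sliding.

FS = 1.42

For an infinite slope with a slip plane parallel to the surface (no pore pressure): FS = [c' + γz cos²β tanφ'] / [γz sinβ cosβ].
γz = 18.0·3.5 = 63.00 kN/m²
Numerator = 14.5 + 63.00·cos²31.5°·tan29.1° = 14.5 + 63.00·0.7270·0.5566 = 39.992 kPa
Denominator = 63.00·sin31.5°·cos31.5° = 63.00·0.5225·0.8526 = 28.067 kPa
FS = 39.992 / 28.067 = 1.425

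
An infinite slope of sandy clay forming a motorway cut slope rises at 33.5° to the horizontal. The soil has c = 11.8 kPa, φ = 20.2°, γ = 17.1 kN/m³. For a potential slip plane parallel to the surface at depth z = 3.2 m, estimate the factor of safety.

For an infinite slope with a slip plane parallel to the surface (no pore pressure): FS = [c + γz cos²β tanφ] / [γz sinβ cosβ].
γz = 17.1·3.2 = 54.72 kN/m²
Numerator = 11.8 + 54.72·cos²33.5°·tan20.2° = 11.8 + 54.72·0.6954·0.3679 = 25.800 kPa
Denominator = 54.72·sin33.5°·cos33.5° = 54.72·0.5519·0.8339 = 25.185 kPa
FS = 25.800 / 25.185 = 1.024

FS = 1.02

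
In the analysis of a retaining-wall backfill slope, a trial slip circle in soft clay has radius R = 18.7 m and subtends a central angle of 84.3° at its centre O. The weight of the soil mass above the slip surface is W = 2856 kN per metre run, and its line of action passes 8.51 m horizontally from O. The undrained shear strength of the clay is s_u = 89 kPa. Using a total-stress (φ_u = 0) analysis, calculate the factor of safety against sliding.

Taking moments about the centre O, the resisting moment is provided by the undrained shear strength acting along the arc:
Arc length L_a = R·θ = 18.7·(84.3°·π/180) = 18.7·1.4713 = 27.51 m
M_R = s_u·L_a·R = 89·27.51·18.7 = 45790.8 kN·m/m
M_D = W·d = 2856·8.51 = 24304.6 kN·m/m
FS = M_R / M_D = 45790.8 / 24304.6 = 1.884

FS = 1.88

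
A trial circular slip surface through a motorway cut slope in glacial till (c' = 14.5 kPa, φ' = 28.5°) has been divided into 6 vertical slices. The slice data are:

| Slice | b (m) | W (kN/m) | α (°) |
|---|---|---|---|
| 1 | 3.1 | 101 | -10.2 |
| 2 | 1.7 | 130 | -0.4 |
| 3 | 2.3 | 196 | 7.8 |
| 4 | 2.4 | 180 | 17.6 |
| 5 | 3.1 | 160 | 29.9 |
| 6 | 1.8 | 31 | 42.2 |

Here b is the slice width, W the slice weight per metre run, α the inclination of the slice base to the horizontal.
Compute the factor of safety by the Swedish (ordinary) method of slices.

Ordinary method of slices: FS = Σ[c'·Δl_i + (W_i cosα_i)·tanφ'] / Σ W_i sinα_i, with Δl_i = b_i / cosα_i.
Slice 1: Δl = 3.1/cos(-10.2°) = 3.150 m; N'_1 = 101·cos(-10.2°) = 99.4; c'Δl = 45.67; W sinα = -17.9
Slice 2: Δl = 1.7/cos(-0.4°) = 1.700 m; N'_2 = 130·cos(-0.4°) = 130.0; c'Δl = 24.65; W sinα = -0.9
Slice 3: Δl = 2.3/cos7.8° = 2.321 m; N'_3 = 196·cos7.8° = 194.2; c'Δl = 33.66; W sinα = 26.6
Slice 4: Δl = 2.4/cos17.6° = 2.518 m; N'_4 = 180·cos17.6° = 171.6; c'Δl = 36.51; W sinα = 54.4
Slice 5: Δl = 3.1/cos29.9° = 3.576 m; N'_5 = 160·cos29.9° = 138.7; c'Δl = 51.85; W sinα = 79.8
Slice 6: Δl = 1.8/cos42.2° = 2.430 m; N'_6 = 31·cos42.2° = 23.0; c'Δl = 35.23; W sinα = 20.8
Σc'Δl = 227.6 kN/m; ΣN' = 756.8 kN/m; ΣW sinα = 162.8 kN/m
Resisting = 227.6 + 756.8·tan28.5° = 227.6 + 410.9 = 638.5 kN/m
FS = 638.5 / 162.8 = 3.922

FS = 3.92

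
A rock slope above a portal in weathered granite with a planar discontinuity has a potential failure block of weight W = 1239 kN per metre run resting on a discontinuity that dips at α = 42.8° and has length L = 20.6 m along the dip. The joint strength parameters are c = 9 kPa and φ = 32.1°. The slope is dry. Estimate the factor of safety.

FS = 0.90

Resolving the block weight along and normal to the plane and applying the Mohr–Coulomb strength on the joint:
N' = W cosα = 1239·cos42.8° = 909.1 kN/m
Driving force T = W sinα = 1239·sin42.8° = 841.8 kN/m
Resisting force R = c·L + N'·tanφ = 9·20.6 + 909.1·tan32.1° = 185.4 + 570.3 = 755.7 kN/m
FS = R / T = 755.7 / 841.8 = 0.898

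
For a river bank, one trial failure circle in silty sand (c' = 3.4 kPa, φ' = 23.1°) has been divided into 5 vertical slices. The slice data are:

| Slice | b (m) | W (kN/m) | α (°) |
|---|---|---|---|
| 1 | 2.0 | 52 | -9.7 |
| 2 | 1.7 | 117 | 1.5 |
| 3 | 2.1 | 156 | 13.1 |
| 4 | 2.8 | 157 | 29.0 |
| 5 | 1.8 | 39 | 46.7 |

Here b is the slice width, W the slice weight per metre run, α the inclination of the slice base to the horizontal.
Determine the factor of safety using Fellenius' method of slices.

FS = 1.84

Ordinary method of slices: FS = Σ[c'·Δl_i + (W_i cosα_i)·tanφ'] / Σ W_i sinα_i, with Δl_i = b_i / cosα_i.
Slice 1: Δl = 2.0/cos(-9.7°) = 2.029 m; N'_1 = 52·cos(-9.7°) = 51.3; c'Δl = 6.90; W sinα = -8.8
Slice 2: Δl = 1.7/cos1.5° = 1.701 m; N'_2 = 117·cos1.5° = 117.0; c'Δl = 5.78; W sinα = 3.1
Slice 3: Δl = 2.1/cos13.1° = 2.156 m; N'_3 = 156·cos13.1° = 151.9; c'Δl = 7.33; W sinα = 35.4
Slice 4: Δl = 2.8/cos29.0° = 3.201 m; N'_4 = 157·cos29.0° = 137.3; c'Δl = 10.88; W sinα = 76.1
Slice 5: Δl = 1.8/cos46.7° = 2.625 m; N'_5 = 39·cos46.7° = 26.7; c'Δl = 8.92; W sinα = 28.4
Σc'Δl = 39.8 kN/m; ΣN' = 484.2 kN/m; ΣW sinα = 134.2 kN/m
Resisting = 39.8 + 484.2·tan23.1° = 39.8 + 206.5 = 246.4 kN/m
FS = 246.4 / 134.2 = 1.836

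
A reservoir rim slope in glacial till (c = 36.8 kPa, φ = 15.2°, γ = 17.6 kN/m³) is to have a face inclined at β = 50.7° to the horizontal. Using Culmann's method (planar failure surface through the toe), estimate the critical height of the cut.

H_c = 33.60 m

Culmann's analysis gives the critical failure plane at α_cr = (β + φ)/2 = (50.7 + 15.2)/2 = 33.0°, and the critical height
H_c = (4c/γ) · sinβ cosφ / [1 − cos(β − φ)]
    = (4·36.8/17.6) · sin50.7°·cos15.2° / [1 − cos(35.5°)]
    = 8.364 · 0.7738·0.9650 / [1 − 0.8141]
    = 8.364 · 0.7468 / 0.1859
    = 33.60 m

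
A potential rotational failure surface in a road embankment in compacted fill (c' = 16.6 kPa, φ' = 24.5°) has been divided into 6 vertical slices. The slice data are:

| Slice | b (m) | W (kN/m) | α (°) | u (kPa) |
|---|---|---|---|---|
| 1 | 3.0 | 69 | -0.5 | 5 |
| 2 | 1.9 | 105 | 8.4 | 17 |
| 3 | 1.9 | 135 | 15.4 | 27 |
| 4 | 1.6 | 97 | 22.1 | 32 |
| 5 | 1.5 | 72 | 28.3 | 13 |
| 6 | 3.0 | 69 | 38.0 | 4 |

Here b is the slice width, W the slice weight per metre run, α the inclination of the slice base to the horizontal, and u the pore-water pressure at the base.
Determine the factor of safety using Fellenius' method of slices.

FS = 2.32

Ordinary method of slices: FS = Σ[c'·Δl_i + (W_i cosα_i − u_i·Δl_i)·tanφ'] / Σ W_i sinα_i, with Δl_i = b_i / cosα_i.
Slice 1: Δl = 3.0/cos(-0.5°) = 3.000 m; N'_1 = 69·cos(-0.5°) − 5·3.000 = 54.0; c'Δl = 49.80; W sinα = -0.6
Slice 2: Δl = 1.9/cos8.4° = 1.921 m; N'_2 = 105·cos8.4° − 17·1.921 = 71.2; c'Δl = 31.88; W sinα = 15.3
Slice 3: Δl = 1.9/cos15.4° = 1.971 m; N'_3 = 135·cos15.4° − 27·1.971 = 76.9; c'Δl = 32.71; W sinα = 35.9
Slice 4: Δl = 1.6/cos22.1° = 1.727 m; N'_4 = 97·cos22.1° − 32·1.727 = 34.6; c'Δl = 28.67; W sinα = 36.5
Slice 5: Δl = 1.5/cos28.3° = 1.704 m; N'_5 = 72·cos28.3° − 13·1.704 = 41.2; c'Δl = 28.28; W sinα = 34.1
Slice 6: Δl = 3.0/cos38.0° = 3.807 m; N'_6 = 69·cos38.0° − 4·3.807 = 39.1; c'Δl = 63.20; W sinα = 42.5
Σc'Δl = 234.5 kN/m; ΣN' = 317.2 kN/m; ΣW sinα = 163.7 kN/m
Resisting = 234.5 + 317.2·tan24.5° = 234.5 + 144.5 = 379.1 kN/m
FS = 379.1 / 163.7 = 2.316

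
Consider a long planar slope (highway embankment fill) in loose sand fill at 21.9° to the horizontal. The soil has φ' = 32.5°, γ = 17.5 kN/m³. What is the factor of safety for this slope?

For a dry cohesionless infinite slope the factor of safety is FS = tanφ' / tanβ.
FS = tan32.5° / tan21.9° = 0.6371 / 0.4020 = 1.585

FS = 1.58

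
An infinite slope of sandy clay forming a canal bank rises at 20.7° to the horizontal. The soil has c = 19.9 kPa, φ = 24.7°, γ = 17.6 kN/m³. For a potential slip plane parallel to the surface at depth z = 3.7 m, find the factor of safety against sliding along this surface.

For an infinite slope with a slip plane parallel to the surface (no pore pressure): FS = [c + γz cos²β tanφ] / [γz sinβ cosβ].
γz = 17.6·3.7 = 65.12 kN/m²
Numerator = 19.9 + 65.12·cos²20.7°·tan24.7° = 19.9 + 65.12·0.8751·0.4599 = 46.110 kPa
Denominator = 65.12·sin20.7°·cos20.7° = 65.12·0.3535·0.9354 = 21.532 kPa
FS = 46.110 / 21.532 = 2.141

FS = 2.14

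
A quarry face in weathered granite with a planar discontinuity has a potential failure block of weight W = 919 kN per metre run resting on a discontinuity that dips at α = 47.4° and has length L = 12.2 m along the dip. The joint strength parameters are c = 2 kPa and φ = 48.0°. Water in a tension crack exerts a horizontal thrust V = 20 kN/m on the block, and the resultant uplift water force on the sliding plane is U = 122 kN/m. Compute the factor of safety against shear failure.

FS = 0.82

Resolving the block weight along and normal to the plane and applying the Mohr–Coulomb strength on the joint:
N' = W cosα − U − V sinα = 919·cos47.4° − 122 − 20·sin47.4° = 485.3 kN/m
Driving force T = W sinα + V cosα = 919·sin47.4° + 20·cos47.4° = 690.0 kN/m
Resisting force R = c·L + N'·tanφ = 2·12.2 + 485.3·tan48.0° = 24.4 + 539.0 = 563.4 kN/m
FS = R / T = 563.4 / 690.0 = 0.817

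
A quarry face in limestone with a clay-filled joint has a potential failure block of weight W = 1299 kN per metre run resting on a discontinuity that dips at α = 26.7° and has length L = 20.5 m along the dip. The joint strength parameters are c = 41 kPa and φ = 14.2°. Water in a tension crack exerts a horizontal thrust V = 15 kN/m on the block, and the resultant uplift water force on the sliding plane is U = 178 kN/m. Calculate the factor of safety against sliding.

Resolving the block weight along and normal to the plane and applying the Mohr–Coulomb strength on the joint:
N' = W cosα − U − V sinα = 1299·cos26.7° − 178 − 15·sin26.7° = 975.7 kN/m
Driving force T = W sinα + V cosα = 1299·sin26.7° + 15·cos26.7° = 597.1 kN/m
Resisting force R = c·L + N'·tanφ = 41·20.5 + 975.7·tan14.2° = 840.5 + 246.9 = 1087.4 kN/m
FS = R / T = 1087.4 / 597.1 = 1.821

FS = 1.82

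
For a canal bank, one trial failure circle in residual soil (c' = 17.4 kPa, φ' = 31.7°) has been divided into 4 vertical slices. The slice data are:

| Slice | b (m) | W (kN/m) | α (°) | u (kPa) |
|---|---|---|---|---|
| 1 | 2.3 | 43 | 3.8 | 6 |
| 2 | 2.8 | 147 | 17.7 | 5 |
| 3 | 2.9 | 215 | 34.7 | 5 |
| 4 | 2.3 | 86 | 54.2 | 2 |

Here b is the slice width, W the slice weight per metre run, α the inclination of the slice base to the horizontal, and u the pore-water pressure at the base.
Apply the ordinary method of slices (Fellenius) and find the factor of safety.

FS = 1.84

Ordinary method of slices: FS = Σ[c'·Δl_i + (W_i cosα_i − u_i·Δl_i)·tanφ'] / Σ W_i sinα_i, with Δl_i = b_i / cosα_i.
Slice 1: Δl = 2.3/cos3.8° = 2.305 m; N'_1 = 43·cos3.8° − 6·2.305 = 29.1; c'Δl = 40.11; W sinα = 2.8
Slice 2: Δl = 2.8/cos17.7° = 2.939 m; N'_2 = 147·cos17.7° − 5·2.939 = 125.3; c'Δl = 51.14; W sinα = 44.7
Slice 3: Δl = 2.9/cos34.7° = 3.527 m; N'_3 = 215·cos34.7° − 5·3.527 = 159.1; c'Δl = 61.38; W sinα = 122.4
Slice 4: Δl = 2.3/cos54.2° = 3.932 m; N'_4 = 86·cos54.2° − 2·3.932 = 42.4; c'Δl = 68.42; W sinα = 69.8
Σc'Δl = 221.0 kN/m; ΣN' = 356.0 kN/m; ΣW sinα = 239.7 kN/m
Resisting = 221.0 + 356.0·tan31.7° = 221.0 + 219.9 = 440.9 kN/m
FS = 440.9 / 239.7 = 1.839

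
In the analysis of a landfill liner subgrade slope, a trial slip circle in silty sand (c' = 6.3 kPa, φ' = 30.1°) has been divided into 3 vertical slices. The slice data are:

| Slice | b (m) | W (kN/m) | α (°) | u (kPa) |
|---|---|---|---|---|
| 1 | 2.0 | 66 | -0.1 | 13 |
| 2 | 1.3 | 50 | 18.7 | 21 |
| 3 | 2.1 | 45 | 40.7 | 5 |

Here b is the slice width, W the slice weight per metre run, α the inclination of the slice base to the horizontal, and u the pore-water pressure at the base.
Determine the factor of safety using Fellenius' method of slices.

Ordinary method of slices: FS = Σ[c'·Δl_i + (W_i cosα_i − u_i·Δl_i)·tanφ'] / Σ W_i sinα_i, with Δl_i = b_i / cosα_i.
Slice 1: Δl = 2.0/cos(-0.1°) = 2.000 m; N'_1 = 66·cos(-0.1°) − 13·2.000 = 40.0; c'Δl = 12.60; W sinα = -0.1
Slice 2: Δl = 1.3/cos18.7° = 1.372 m; N'_2 = 50·cos18.7° − 21·1.372 = 18.5; c'Δl = 8.65; W sinα = 16.0
Slice 3: Δl = 2.1/cos40.7° = 2.770 m; N'_3 = 45·cos40.7° − 5·2.770 = 20.3; c'Δl = 17.45; W sinα = 29.3
Σc'Δl = 38.7 kN/m; ΣN' = 78.8 kN/m; ΣW sinα = 45.3 kN/m
Resisting = 38.7 + 78.8·tan30.1° = 38.7 + 45.7 = 84.4 kN/m
FS = 84.4 / 45.3 = 1.864

FS = 1.86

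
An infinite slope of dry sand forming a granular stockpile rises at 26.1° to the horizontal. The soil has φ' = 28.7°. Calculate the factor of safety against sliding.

For a dry cohesionless infinite slope the factor of safety is FS = tanφ' / tanβ.
FS = tan28.7° / tan26.1° = 0.5475 / 0.4899 = 1.118

FS = 1.12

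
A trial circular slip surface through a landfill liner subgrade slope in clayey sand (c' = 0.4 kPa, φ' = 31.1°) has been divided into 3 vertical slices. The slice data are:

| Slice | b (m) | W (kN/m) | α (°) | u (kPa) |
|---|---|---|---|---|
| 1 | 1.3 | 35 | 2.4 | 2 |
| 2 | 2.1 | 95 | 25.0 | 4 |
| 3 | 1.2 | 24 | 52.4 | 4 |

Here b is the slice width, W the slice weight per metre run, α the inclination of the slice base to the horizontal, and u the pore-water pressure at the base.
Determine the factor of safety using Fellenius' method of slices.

Ordinary method of slices: FS = Σ[c'·Δl_i + (W_i cosα_i − u_i·Δl_i)·tanφ'] / Σ W_i sinα_i, with Δl_i = b_i / cosα_i.
Slice 1: Δl = 1.3/cos2.4° = 1.301 m; N'_1 = 35·cos2.4° − 2·1.301 = 32.4; c'Δl = 0.52; W sinα = 1.5
Slice 2: Δl = 2.1/cos25.0° = 2.317 m; N'_2 = 95·cos25.0° − 4·2.317 = 76.8; c'Δl = 0.93; W sinα = 40.1
Slice 3: Δl = 1.2/cos52.4° = 1.967 m; N'_3 = 24·cos52.4° − 4·1.967 = 6.8; c'Δl = 0.79; W sinα = 19.0
Σc'Δl = 2.2 kN/m; ΣN' = 116.0 kN/m; ΣW sinα = 60.6 kN/m
Resisting = 2.2 + 116.0·tan31.1° = 2.2 + 70.0 = 72.2 kN/m
FS = 72.2 / 60.6 = 1.191

FS = 1.19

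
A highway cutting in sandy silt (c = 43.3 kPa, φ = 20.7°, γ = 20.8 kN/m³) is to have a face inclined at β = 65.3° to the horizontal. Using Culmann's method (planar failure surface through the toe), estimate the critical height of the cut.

Culmann's analysis gives the critical failure plane at α_cr = (β + φ)/2 = (65.3 + 20.7)/2 = 43.0°, and the critical height
H_c = (4c/γ) · sinβ cosφ / [1 − cos(β − φ)]
    = (4·43.3/20.8) · sin65.3°·cos20.7° / [1 − cos(44.6°)]
    = 8.327 · 0.9085·0.9354 / [1 − 0.7120]
    = 8.327 · 0.8499 / 0.2880
    = 24.57 m

H_c = 24.57 m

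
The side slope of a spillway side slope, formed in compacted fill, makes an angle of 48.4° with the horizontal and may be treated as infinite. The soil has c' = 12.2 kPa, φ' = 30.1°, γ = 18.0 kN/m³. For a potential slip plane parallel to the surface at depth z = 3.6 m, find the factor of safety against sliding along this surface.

FS = 0.89

For an infinite slope with a slip plane parallel to the surface (no pore pressure): FS = [c' + γz cos²β tanφ'] / [γz sinβ cosβ].
γz = 18.0·3.6 = 64.80 kN/m²
Numerator = 12.2 + 64.80·cos²48.4°·tan30.1° = 12.2 + 64.80·0.4408·0.5797 = 28.758 kPa
Denominator = 64.80·sin48.4°·cos48.4° = 64.80·0.7478·0.6639 = 32.172 kPa
FS = 28.758 / 32.172 = 0.894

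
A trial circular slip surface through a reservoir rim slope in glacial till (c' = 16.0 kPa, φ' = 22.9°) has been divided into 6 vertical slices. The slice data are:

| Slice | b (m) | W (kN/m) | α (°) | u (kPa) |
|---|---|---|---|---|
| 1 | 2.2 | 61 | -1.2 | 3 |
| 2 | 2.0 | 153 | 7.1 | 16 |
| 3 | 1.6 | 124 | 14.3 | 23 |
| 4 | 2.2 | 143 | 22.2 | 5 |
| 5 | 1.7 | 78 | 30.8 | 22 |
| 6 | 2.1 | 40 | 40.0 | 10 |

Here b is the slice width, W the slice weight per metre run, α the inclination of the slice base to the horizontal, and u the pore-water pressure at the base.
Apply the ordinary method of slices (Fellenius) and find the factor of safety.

FS = 2.25

Ordinary method of slices: FS = Σ[c'·Δl_i + (W_i cosα_i − u_i·Δl_i)·tanφ'] / Σ W_i sinα_i, with Δl_i = b_i / cosα_i.
Slice 1: Δl = 2.2/cos(-1.2°) = 2.200 m; N'_1 = 61·cos(-1.2°) − 3·2.200 = 54.4; c'Δl = 35.21; W sinα = -1.3
Slice 2: Δl = 2.0/cos7.1° = 2.015 m; N'_2 = 153·cos7.1° − 16·2.015 = 119.6; c'Δl = 32.25; W sinα = 18.9
Slice 3: Δl = 1.6/cos14.3° = 1.651 m; N'_3 = 124·cos14.3° − 23·1.651 = 82.2; c'Δl = 26.42; W sinα = 30.6
Slice 4: Δl = 2.2/cos22.2° = 2.376 m; N'_4 = 143·cos22.2° − 5·2.376 = 120.5; c'Δl = 38.02; W sinα = 54.0
Slice 5: Δl = 1.7/cos30.8° = 1.979 m; N'_5 = 78·cos30.8° − 22·1.979 = 23.5; c'Δl = 31.67; W sinα = 39.9
Slice 6: Δl = 2.1/cos40.0° = 2.741 m; N'_6 = 40·cos40.0° − 10·2.741 = 3.2; c'Δl = 43.86; W sinα = 25.7
Σc'Δl = 207.4 kN/m; ΣN' = 403.4 kN/m; ΣW sinα = 167.9 kN/m
Resisting = 207.4 + 403.4·tan22.9° = 207.4 + 170.4 = 377.8 kN/m
FS = 377.8 / 167.9 = 2.250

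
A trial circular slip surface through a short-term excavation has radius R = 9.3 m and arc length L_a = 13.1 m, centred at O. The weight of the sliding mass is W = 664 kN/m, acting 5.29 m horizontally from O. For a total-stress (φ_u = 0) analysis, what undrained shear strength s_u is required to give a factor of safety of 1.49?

s_u = 43.0 kPa

FS = s_u·L_a·R / (W·d), so s_u = FS·W·d / (L_a·R).
s_u = 1.49·664·5.29 / (13.10·9.3) = 5233.7 / 121.83 = 42.96 kPa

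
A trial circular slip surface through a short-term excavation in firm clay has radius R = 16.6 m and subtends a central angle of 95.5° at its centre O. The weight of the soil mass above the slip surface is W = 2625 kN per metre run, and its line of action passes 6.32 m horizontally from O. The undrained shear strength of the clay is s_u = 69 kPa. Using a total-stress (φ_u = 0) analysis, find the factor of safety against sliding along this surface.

FS = 1.91

Taking moments about the centre O, the resisting moment is provided by the undrained shear strength acting along the arc:
Arc length L_a = R·θ = 16.6·(95.5°·π/180) = 16.6·1.6668 = 27.67 m
M_R = s_u·L_a·R = 69·27.67·16.6 = 31691.7 kN·m/m
M_D = W·d = 2625·6.32 = 16590.0 kN·m/m
FS = M_R / M_D = 31691.7 / 16590.0 = 1.910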